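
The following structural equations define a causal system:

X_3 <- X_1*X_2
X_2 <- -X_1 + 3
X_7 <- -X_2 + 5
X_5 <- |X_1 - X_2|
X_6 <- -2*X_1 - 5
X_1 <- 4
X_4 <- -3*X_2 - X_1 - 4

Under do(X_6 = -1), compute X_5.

5

do(X_6=-1) replaces the equation X_6 <- -2*X_1 - 5 with the constant X_6 = -1.
Since X_5 is not a descendant of the intervened variable, it is unaffected.
X_2 = -X_1 + 3  [with X_1=4]  = -1
X_5 = |X_1 - X_2|  [with X_1=4, X_2=-1]  = 5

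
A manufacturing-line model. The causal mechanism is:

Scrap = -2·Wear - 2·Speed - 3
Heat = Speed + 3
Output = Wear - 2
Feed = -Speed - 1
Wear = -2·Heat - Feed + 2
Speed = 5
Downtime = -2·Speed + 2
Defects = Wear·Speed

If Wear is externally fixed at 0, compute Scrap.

Under do(Wear=0), the mechanism Wear = -2·Heat - Feed + 2 is discarded; Wear is fixed at 0.
Scrap = -2·Wear - 2·Speed - 3  [with Wear=0, Speed=5]  = -13

-13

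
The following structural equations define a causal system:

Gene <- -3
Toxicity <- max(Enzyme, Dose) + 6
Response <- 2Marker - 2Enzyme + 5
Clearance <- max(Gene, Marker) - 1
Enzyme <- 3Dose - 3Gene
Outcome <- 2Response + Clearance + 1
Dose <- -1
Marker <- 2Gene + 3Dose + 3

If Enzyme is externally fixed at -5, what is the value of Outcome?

The intervention breaks the incoming arrows to Enzyme: Enzyme <- 3Dose - 3Gene no longer applies, and Enzyme = -5.
Marker = 2Gene + 3Dose + 3  [with Gene=-3, Dose=-1]  = -6
Response = 2Marker - 2Enzyme + 5  [with Marker=-6, Enzyme=-5]  = 3
Clearance = max(Gene, Marker) - 1  [with Gene=-3, Marker=-6]  = -4
Outcome = 2Response + Clearance + 1  [with Response=3, Clearance=-4]  = 3

3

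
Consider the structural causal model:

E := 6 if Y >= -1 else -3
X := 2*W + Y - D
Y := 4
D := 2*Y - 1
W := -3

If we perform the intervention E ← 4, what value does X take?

-9

Intervening sets E = 4 and removes its equation (E := 6 if Y >= -1 else -3).
No directed path runs from E to X, so X keeps its natural value.
D = 2*Y - 1  [with Y=4]  = 7
X = 2*W + Y - D  [with W=-3, Y=4, D=7]  = -9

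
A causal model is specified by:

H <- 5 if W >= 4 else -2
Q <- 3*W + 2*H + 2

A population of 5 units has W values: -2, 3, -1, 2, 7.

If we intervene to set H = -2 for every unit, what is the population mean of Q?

3.4

Every unit gets H=-2 under the intervention. Q values become -8, 7, -5, 4, 19; E[Q|do(H=-2)] = 3.4.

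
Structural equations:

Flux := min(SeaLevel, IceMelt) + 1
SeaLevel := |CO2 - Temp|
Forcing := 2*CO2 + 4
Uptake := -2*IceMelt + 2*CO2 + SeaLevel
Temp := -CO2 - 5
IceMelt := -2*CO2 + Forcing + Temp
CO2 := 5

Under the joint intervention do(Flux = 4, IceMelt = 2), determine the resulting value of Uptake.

21

Under do(Flux = 4, IceMelt = 2), each intervened variable's structural equation is replaced by its fixed value.
Temp = -CO2 - 5  [with CO2=5]  = -10
SeaLevel = |CO2 - Temp|  [with CO2=5, Temp=-10]  = 15
Uptake = -2*IceMelt + 2*CO2 + SeaLevel  [with IceMelt=2, CO2=5, SeaLevel=15]  = 21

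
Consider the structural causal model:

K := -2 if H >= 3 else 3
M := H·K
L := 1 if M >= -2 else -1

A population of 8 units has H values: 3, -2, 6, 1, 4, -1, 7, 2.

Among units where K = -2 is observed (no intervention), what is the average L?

Conditioning on K=-2 selects the 4 unit(s) with H ∈ {3, 6, 4, 7}. Their L values: -1, -1, -1, -1. Mean = -1.

-1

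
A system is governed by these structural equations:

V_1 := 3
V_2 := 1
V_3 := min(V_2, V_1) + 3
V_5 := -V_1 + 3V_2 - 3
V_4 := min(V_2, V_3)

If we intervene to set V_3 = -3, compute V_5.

do(V_3=-3) replaces the equation V_3 := min(V_2, V_1) + 3 with the constant V_3 = -3.
V_5 is not downstream of the intervention, so its value is determined by the original equations.
V_5 = -V_1 + 3V_2 - 3  [with V_1=3, V_2=1]  = -3

-3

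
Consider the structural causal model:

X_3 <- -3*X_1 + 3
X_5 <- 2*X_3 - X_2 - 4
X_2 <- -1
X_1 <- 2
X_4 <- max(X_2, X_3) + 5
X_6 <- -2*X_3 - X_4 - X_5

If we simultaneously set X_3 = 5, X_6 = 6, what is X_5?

The joint intervention fixes X_3 = 5, X_6 = 6, removing each variable's own equation.
X_5 = 2*X_3 - X_2 - 4  [with X_3=5, X_2=-1]  = 7

7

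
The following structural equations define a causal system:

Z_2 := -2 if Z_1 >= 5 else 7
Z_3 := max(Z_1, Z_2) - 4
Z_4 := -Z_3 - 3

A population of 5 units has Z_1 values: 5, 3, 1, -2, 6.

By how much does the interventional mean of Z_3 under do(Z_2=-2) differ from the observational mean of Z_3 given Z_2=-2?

-2.9

do(Z_2=-2) breaks Z_2's dependence on Z_1. With Z_2=-2 fixed, Z_3 across the units is 1, -1, -3, -6, 2, mean -1.4.
E[Z_3|Z_2=-2] averages over only the 2 units with Z_2=-2 (Z_1 = 5, 6): Z_3 = 1, 2, mean 1.5.
Difference = -1.4 − 1.5 = -2.9.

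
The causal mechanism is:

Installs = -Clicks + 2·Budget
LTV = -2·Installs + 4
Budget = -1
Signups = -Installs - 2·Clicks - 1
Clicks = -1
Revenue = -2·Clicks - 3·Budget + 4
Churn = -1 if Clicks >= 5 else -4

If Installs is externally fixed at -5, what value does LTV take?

14

The intervention breaks the incoming arrows to Installs: Installs = -Clicks + 2·Budget no longer applies, and Installs = -5.
LTV = -2·Installs + 4  [with Installs=-5]  = 14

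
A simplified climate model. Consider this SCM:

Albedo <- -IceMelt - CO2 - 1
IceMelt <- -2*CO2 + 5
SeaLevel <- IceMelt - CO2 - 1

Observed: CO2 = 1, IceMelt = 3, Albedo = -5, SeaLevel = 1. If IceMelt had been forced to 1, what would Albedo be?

-3

The intervention breaks the incoming arrows to IceMelt: IceMelt <- -2*CO2 + 5 no longer applies, and IceMelt = 1.
Albedo = -IceMelt - CO2 - 1  [with IceMelt=1, CO2=1]  = -3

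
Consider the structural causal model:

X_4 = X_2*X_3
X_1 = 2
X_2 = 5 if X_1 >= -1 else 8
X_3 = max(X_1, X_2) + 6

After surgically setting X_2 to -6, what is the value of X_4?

Under do(X_2=-6), the mechanism X_2 = 5 if X_1 >= -1 else 8 is discarded; X_2 is fixed at -6.
X_3 = max(X_1, X_2) + 6  [with X_1=2, X_2=-6]  = 8
X_4 = X_2*X_3  [with X_2=-6, X_3=8]  = -48

-48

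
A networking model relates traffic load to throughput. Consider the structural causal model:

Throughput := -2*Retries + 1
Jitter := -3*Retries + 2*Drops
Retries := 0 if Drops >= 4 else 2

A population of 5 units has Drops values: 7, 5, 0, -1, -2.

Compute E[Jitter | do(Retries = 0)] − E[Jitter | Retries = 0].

The intervention sets Retries=0 in all 5 units regardless of Drops. Recomputing Jitter per unit gives 14, 10, 0, -2, -4; average 3.6.
Observing Retries=0 restricts to units where Retries's equation naturally yields 0: Drops ∈ {7, 5}. In that subpopulation Jitter = 14, 10, mean 12.
Difference = 3.6 − 12 = -8.4.

-8.4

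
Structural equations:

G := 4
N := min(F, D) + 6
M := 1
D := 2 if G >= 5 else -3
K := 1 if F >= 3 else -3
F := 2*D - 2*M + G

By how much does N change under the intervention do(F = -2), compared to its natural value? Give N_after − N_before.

Intervening sets F = -2 and removes its equation (F := 2*D - 2*M + G).
D = 2 if G >= 5 else -3  [with G=4]  = -3
N = min(F, D) + 6  [with F=-2, D=-3]  = 3
Without intervention: D = 2 if G >= 5 else -3  [with G=4]  = -3; F = 2*D - 2*M + G  [with D=-3, M=1, G=4]  = -4; N = min(F, D) + 6  [with F=-4, D=-3]  = 2.
Change = 3 − 2 = 1.

1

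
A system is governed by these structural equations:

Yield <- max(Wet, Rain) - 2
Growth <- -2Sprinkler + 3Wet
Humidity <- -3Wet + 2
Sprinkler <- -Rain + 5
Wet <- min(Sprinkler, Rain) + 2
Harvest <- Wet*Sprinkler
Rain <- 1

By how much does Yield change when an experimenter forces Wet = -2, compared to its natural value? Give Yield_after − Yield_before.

The intervention breaks the incoming arrows to Wet: Wet <- min(Sprinkler, Rain) + 2 no longer applies, and Wet = -2.
Yield = max(Wet, Rain) - 2  [with Wet=-2, Rain=1]  = -1
Without intervention: Sprinkler = -Rain + 5  [with Rain=1]  = 4; Wet = min(Sprinkler, Rain) + 2  [with Sprinkler=4, Rain=1]  = 3; Yield = max(Wet, Rain) - 2  [with Wet=3, Rain=1]  = 1.
Change = -1 − 1 = -2.

-2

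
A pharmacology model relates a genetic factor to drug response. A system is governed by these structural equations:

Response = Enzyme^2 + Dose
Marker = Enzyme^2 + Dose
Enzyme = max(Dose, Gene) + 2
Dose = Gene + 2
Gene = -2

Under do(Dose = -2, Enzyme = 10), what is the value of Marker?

98

Setting Dose = -2, Enzyme = 10 by intervention discards those variables' equations.
Marker = Enzyme^2 + Dose  [with Enzyme=10, Dose=-2]  = 98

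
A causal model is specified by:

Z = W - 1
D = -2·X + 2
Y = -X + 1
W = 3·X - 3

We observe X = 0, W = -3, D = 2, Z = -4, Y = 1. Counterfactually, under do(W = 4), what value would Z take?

3

Under do(W=4), the mechanism W = 3·X - 3 is discarded; W is fixed at 4.
Z = W - 1  [with W=4]  = 3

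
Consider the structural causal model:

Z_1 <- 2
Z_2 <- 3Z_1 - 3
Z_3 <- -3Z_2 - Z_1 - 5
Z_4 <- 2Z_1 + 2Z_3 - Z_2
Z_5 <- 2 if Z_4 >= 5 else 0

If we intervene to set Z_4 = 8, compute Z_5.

Intervening sets Z_4 = 8 and removes its equation (Z_4 <- 2Z_1 + 2Z_3 - Z_2).
Z_5 = 2 if Z_4 >= 5 else 0  [with Z_4=8]  = 2

2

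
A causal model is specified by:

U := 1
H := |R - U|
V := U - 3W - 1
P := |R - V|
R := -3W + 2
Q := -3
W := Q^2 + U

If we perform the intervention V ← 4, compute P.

32

The intervention breaks the incoming arrows to V: V := U - 3W - 1 no longer applies, and V = 4.
W = Q^2 + U  [with Q=-3, U=1]  = 10
R = -3W + 2  [with W=10]  = -28
P = |R - V|  [with R=-28, V=4]  = 32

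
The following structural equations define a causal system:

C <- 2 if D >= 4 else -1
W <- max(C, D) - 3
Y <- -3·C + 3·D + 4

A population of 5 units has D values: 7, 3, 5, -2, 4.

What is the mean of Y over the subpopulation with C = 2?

Conditioning on C=2 selects the 3 unit(s) with D ∈ {7, 5, 4}. Their Y values: 19, 13, 10. Mean = 14.

14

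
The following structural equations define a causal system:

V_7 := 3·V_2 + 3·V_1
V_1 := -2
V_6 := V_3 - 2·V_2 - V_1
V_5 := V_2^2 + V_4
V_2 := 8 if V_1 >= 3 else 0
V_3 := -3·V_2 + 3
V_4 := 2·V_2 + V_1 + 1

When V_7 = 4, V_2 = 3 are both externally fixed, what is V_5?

14

The joint intervention fixes V_7 = 4, V_2 = 3, removing each variable's own equation.
V_4 = 2·V_2 + V_1 + 1  [with V_2=3, V_1=-2]  = 5
V_5 = V_2^2 + V_4  [with V_2=3, V_4=5]  = 14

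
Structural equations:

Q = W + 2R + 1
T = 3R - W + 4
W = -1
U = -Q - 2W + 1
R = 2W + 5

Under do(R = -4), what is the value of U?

Under do(R=-4), the mechanism R = 2W + 5 is discarded; R is fixed at -4.
Q = W + 2R + 1  [with W=-1, R=-4]  = -8
U = -Q - 2W + 1  [with Q=-8, W=-1]  = 11

11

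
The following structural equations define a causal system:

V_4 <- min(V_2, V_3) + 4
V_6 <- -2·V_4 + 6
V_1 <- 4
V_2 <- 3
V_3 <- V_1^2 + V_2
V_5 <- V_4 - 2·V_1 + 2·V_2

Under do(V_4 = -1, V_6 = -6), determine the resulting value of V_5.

Setting V_4 = -1, V_6 = -6 by intervention discards those variables' equations.
V_5 = V_4 - 2·V_1 + 2·V_2  [with V_4=-1, V_1=4, V_2=3]  = -3

-3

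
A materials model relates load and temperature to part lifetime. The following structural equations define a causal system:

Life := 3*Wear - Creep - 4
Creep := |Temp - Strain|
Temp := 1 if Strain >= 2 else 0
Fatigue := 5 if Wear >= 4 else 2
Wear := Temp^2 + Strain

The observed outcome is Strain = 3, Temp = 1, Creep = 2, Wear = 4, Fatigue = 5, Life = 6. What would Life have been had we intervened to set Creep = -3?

11

The intervention breaks the incoming arrows to Creep: Creep := |Temp - Strain| no longer applies, and Creep = -3.
Temp = 1 if Strain >= 2 else 0  [with Strain=3]  = 1
Wear = Temp^2 + Strain  [with Temp=1, Strain=3]  = 4
Life = 3*Wear - Creep - 4  [with Wear=4, Creep=-3]  = 11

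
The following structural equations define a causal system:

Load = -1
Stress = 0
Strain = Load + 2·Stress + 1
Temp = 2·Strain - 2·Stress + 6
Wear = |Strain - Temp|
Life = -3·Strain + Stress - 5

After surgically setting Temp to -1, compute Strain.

0

Under do(Temp=-1), the mechanism Temp = 2·Strain - 2·Stress + 6 is discarded; Temp is fixed at -1.
Since Strain is not a descendant of the intervened variable, it is unaffected.
Strain = Load + 2·Stress + 1  [with Load=-1, Stress=0]  = 0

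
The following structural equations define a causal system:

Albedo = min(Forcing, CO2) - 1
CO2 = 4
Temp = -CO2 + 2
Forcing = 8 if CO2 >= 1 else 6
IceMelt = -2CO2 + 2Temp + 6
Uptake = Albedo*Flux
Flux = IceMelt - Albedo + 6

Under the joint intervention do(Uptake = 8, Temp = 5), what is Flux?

11

Setting Uptake = 8, Temp = 5 by intervention discards those variables' equations.
Forcing = 8 if CO2 >= 1 else 6  [with CO2=4]  = 8
IceMelt = -2CO2 + 2Temp + 6  [with CO2=4, Temp=5]  = 8
Albedo = min(Forcing, CO2) - 1  [with Forcing=8, CO2=4]  = 3
Flux = IceMelt - Albedo + 6  [with IceMelt=8, Albedo=3]  = 11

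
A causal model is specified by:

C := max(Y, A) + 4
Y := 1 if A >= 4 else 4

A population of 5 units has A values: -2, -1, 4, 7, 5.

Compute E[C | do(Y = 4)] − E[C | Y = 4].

0.8

The intervention sets Y=4 in all 5 units regardless of A. Recomputing C per unit gives 8, 8, 8, 11, 9; average 8.8.
Observing Y=4 restricts to units where Y's equation naturally yields 4: A ∈ {-2, -1}. In that subpopulation C = 8, 8, mean 8.
Difference = 8.8 − 8 = 0.8.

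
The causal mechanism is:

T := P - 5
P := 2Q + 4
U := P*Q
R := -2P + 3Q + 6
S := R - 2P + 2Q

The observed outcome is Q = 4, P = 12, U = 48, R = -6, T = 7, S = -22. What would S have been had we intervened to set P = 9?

Under do(P=9), the mechanism P := 2Q + 4 is discarded; P is fixed at 9.
R = -2P + 3Q + 6  [with P=9, Q=4]  = 0
S = R - 2P + 2Q  [with R=0, P=9, Q=4]  = -10

-10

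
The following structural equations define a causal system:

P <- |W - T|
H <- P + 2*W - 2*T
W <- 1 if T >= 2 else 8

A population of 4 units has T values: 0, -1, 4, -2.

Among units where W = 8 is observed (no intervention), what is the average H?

27

Observing W=8 restricts to units where W's equation naturally yields 8: T ∈ {0, -1, -2}. In that subpopulation H = 24, 27, 30, mean 27.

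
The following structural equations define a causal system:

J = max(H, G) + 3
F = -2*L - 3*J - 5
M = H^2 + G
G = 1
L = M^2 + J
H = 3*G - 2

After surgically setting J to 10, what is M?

Under do(J=10), the mechanism J = max(H, G) + 3 is discarded; J is fixed at 10.
Since M is not a descendant of the intervened variable, it is unaffected.
H = 3*G - 2  [with G=1]  = 1
M = H^2 + G  [with H=1, G=1]  = 2

2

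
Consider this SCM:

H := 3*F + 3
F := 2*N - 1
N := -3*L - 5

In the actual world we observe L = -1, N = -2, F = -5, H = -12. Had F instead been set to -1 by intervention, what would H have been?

The intervention breaks the incoming arrows to F: F := 2*N - 1 no longer applies, and F = -1.
H = 3*F + 3  [with F=-1]  = 0

0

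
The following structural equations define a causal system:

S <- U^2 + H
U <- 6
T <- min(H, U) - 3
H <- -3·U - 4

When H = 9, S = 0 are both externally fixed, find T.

3

Setting H = 9, S = 0 by intervention discards those variables' equations.
T = min(H, U) - 3  [with H=9, U=6]  = 3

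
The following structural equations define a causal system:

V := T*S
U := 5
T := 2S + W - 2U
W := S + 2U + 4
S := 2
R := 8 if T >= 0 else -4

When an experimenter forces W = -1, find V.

-14

do(W=-1) replaces the equation W := S + 2U + 4 with the constant W = -1.
T = 2S + W - 2U  [with S=2, W=-1, U=5]  = -7
V = T*S  [with T=-7, S=2]  = -14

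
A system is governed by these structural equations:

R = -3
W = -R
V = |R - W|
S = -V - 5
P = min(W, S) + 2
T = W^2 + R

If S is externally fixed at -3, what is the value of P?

Intervening sets S = -3 and removes its equation (S = -V - 5).
W = -R  [with R=-3]  = 3
P = min(W, S) + 2  [with W=3, S=-3]  = -1

-1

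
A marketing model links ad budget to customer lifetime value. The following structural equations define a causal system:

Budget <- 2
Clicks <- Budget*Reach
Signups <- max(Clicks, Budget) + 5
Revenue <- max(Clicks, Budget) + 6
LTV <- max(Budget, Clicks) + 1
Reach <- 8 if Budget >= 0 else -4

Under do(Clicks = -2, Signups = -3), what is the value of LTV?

Setting Clicks = -2, Signups = -3 by intervention discards those variables' equations.
LTV = max(Budget, Clicks) + 1  [with Budget=2, Clicks=-2]  = 3

3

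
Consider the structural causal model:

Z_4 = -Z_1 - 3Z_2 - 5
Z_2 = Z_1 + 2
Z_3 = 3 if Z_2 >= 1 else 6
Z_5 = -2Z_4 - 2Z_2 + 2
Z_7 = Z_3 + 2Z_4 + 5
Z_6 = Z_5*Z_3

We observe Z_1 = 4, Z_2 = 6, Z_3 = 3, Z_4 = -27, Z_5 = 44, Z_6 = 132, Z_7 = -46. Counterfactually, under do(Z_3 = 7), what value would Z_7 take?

-42

The intervention breaks the incoming arrows to Z_3: Z_3 = 3 if Z_2 >= 1 else 6 no longer applies, and Z_3 = 7.
Z_2 = Z_1 + 2  [with Z_1=4]  = 6
Z_4 = -Z_1 - 3Z_2 - 5  [with Z_1=4, Z_2=6]  = -27
Z_7 = Z_3 + 2Z_4 + 5  [with Z_3=7, Z_4=-27]  = -42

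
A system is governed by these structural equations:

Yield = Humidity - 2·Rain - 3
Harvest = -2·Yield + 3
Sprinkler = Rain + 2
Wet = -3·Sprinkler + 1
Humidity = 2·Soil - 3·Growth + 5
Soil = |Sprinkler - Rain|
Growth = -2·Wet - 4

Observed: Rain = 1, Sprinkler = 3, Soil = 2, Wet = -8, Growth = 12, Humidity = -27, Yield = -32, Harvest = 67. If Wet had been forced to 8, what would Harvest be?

-125

do(Wet=8) replaces the equation Wet = -3·Sprinkler + 1 with the constant Wet = 8.
Sprinkler = Rain + 2  [with Rain=1]  = 3
Soil = |Sprinkler - Rain|  [with Sprinkler=3, Rain=1]  = 2
Growth = -2·Wet - 4  [with Wet=8]  = -20
Humidity = 2·Soil - 3·Growth + 5  [with Soil=2, Growth=-20]  = 69
Yield = Humidity - 2·Rain - 3  [with Humidity=69, Rain=1]  = 64
Harvest = -2·Yield + 3  [with Yield=64]  = -125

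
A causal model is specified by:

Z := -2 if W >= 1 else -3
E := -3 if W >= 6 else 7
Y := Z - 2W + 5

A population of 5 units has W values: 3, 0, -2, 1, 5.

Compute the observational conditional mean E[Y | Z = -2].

E[Y|Z=-2] averages over only the 3 units with Z=-2 (W = 3, 1, 5): Y = -3, 1, -7, mean -3.

-3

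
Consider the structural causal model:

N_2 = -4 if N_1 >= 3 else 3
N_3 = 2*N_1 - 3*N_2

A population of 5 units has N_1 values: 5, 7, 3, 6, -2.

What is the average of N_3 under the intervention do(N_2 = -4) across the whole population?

Every unit gets N_2=-4 under the intervention. N_3 values become 22, 26, 18, 24, 8; E[N_3|do(N_2=-4)] = 19.6.

19.6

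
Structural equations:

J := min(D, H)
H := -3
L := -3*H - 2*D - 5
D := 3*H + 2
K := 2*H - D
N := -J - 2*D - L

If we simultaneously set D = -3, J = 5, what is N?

Under do(D = -3, J = 5), each intervened variable's structural equation is replaced by its fixed value.
L = -3*H - 2*D - 5  [with H=-3, D=-3]  = 10
N = -J - 2*D - L  [with J=5, D=-3, L=10]  = -9

-9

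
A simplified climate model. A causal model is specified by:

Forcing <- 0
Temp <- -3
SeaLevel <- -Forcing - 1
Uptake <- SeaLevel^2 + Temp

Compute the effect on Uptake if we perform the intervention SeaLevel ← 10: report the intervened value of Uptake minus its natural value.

99

The intervention breaks the incoming arrows to SeaLevel: SeaLevel <- -Forcing - 1 no longer applies, and SeaLevel = 10.
Uptake = SeaLevel^2 + Temp  [with SeaLevel=10, Temp=-3]  = 97
Without intervention: SeaLevel = -Forcing - 1  [with Forcing=0]  = -1; Uptake = SeaLevel^2 + Temp  [with SeaLevel=-1, Temp=-3]  = -2.
Change = 97 − (-2) = 99.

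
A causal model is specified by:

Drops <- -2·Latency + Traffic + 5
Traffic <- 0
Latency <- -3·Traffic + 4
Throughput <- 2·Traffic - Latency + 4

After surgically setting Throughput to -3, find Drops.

Under do(Throughput=-3), the mechanism Throughput <- 2·Traffic - Latency + 4 is discarded; Throughput is fixed at -3.
Since Drops is not a descendant of the intervened variable, it is unaffected.
Latency = -3·Traffic + 4  [with Traffic=0]  = 4
Drops = -2·Latency + Traffic + 5  [with Latency=4, Traffic=0]  = -3

-3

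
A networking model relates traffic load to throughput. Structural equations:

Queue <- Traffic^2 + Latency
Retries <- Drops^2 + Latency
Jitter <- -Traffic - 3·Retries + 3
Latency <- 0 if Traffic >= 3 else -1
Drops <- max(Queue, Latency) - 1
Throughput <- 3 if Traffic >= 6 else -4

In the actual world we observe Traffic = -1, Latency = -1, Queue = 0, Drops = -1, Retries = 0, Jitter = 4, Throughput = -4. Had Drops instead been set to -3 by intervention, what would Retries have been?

Intervening sets Drops = -3 and removes its equation (Drops <- max(Queue, Latency) - 1).
Latency = 0 if Traffic >= 3 else -1  [with Traffic=-1]  = -1
Retries = Drops^2 + Latency  [with Drops=-3, Latency=-1]  = 8

8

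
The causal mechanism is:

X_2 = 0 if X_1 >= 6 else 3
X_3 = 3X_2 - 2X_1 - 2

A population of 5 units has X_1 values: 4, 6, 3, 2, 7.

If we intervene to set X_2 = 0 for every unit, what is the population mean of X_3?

-10.8

Every unit gets X_2=0 under the intervention. X_3 values become -10, -14, -8, -6, -16; E[X_3|do(X_2=0)] = -10.8.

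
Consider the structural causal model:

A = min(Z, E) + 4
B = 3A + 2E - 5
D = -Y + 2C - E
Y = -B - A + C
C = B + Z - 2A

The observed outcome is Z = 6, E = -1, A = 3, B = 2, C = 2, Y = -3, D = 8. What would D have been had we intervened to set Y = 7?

Intervening sets Y = 7 and removes its equation (Y = -B - A + C).
A = min(Z, E) + 4  [with Z=6, E=-1]  = 3
B = 3A + 2E - 5  [with A=3, E=-1]  = 2
C = B + Z - 2A  [with B=2, Z=6, A=3]  = 2
D = -Y + 2C - E  [with Y=7, C=2, E=-1]  = -2

-2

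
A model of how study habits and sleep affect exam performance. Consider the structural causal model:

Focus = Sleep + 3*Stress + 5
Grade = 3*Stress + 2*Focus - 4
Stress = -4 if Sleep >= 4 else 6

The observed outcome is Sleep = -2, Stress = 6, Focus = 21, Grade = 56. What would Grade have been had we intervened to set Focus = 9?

32

The intervention breaks the incoming arrows to Focus: Focus = Sleep + 3*Stress + 5 no longer applies, and Focus = 9.
Stress = -4 if Sleep >= 4 else 6  [with Sleep=-2]  = 6
Grade = 3*Stress + 2*Focus - 4  [with Stress=6, Focus=9]  = 32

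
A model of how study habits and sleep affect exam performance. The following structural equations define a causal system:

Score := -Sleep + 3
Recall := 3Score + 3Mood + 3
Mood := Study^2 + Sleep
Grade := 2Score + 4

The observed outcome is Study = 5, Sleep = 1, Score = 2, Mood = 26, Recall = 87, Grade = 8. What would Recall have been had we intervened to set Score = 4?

93

do(Score=4) replaces the equation Score := -Sleep + 3 with the constant Score = 4.
Mood = Study^2 + Sleep  [with Study=5, Sleep=1]  = 26
Recall = 3Score + 3Mood + 3  [with Score=4, Mood=26]  = 93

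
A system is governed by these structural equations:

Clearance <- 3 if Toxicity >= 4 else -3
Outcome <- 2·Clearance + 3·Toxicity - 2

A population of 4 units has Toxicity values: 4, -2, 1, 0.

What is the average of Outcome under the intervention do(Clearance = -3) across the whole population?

The intervention sets Clearance=-3 in all 4 units regardless of Toxicity. Recomputing Outcome per unit gives 4, -14, -5, -8; average -5.75.

-5.75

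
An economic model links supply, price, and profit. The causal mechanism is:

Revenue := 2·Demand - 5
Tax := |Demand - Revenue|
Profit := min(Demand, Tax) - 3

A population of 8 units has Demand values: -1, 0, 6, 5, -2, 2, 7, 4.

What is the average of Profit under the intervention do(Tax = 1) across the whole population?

Under do(Tax=1), Tax's equation is replaced by Tax=1 for every unit. Per-unit Profit: -4, -3, -2, -2, -5, -2, -2, -2. Mean = -2.75.

-2.75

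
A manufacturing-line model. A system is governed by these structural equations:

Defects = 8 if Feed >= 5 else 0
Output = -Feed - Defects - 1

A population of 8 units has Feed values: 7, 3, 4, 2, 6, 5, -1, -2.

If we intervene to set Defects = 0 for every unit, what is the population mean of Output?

Under do(Defects=0), Defects's equation is replaced by Defects=0 for every unit. Per-unit Output: -8, -4, -5, -3, -7, -6, 0, 1. Mean = -4.

-4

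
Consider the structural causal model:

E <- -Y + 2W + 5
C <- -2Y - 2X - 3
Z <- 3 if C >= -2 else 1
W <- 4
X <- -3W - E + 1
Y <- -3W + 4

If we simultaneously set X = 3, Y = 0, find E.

Setting X = 3, Y = 0 by intervention discards those variables' equations.
E = -Y + 2W + 5  [with Y=0, W=4]  = 13

13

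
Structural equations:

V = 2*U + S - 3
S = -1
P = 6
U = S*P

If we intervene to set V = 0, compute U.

-6

Under do(V=0), the mechanism V = 2*U + S - 3 is discarded; V is fixed at 0.
Since U is not a descendant of the intervened variable, it is unaffected.
U = S*P  [with S=-1, P=6]  = -6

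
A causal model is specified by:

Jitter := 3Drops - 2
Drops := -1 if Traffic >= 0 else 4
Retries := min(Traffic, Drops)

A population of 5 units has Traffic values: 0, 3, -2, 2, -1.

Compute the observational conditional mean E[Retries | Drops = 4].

Conditioning on Drops=4 selects the 2 unit(s) with Traffic ∈ {-2, -1}. Their Retries values: -2, -1. Mean = -1.5.

-1.5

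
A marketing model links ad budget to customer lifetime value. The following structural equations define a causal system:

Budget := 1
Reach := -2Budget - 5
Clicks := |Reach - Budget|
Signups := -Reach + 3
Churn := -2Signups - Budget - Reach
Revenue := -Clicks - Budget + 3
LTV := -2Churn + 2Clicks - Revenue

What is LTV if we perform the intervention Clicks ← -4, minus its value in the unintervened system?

-36

The intervention breaks the incoming arrows to Clicks: Clicks := |Reach - Budget| no longer applies, and Clicks = -4.
Reach = -2Budget - 5  [with Budget=1]  = -7
Signups = -Reach + 3  [with Reach=-7]  = 10
Churn = -2Signups - Budget - Reach  [with Signups=10, Budget=1, Reach=-7]  = -14
Revenue = -Clicks - Budget + 3  [with Clicks=-4, Budget=1]  = 6
LTV = -2Churn + 2Clicks - Revenue  [with Churn=-14, Clicks=-4, Revenue=6]  = 14
Without intervention: Reach = -2Budget - 5  [with Budget=1]  = -7; Clicks = |Reach - Budget|  [with Reach=-7, Budget=1]  = 8; Signups = -Reach + 3  [with Reach=-7]  = 10; Churn = -2Signups - Budget - Reach  [with Signups=10, Budget=1, Reach=-7]  = -14; Revenue = -Clicks - Budget + 3  [with Clicks=8, Budget=1]  = -6; LTV = -2Churn + 2Clicks - Revenue  [with Churn=-14, Clicks=8, Revenue=-6]  = 50.
Change = 14 − 50 = -36.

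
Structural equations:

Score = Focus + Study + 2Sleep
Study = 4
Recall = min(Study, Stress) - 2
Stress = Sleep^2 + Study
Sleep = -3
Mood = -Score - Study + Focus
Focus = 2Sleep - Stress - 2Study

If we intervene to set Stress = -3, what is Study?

4

Under do(Stress=-3), the mechanism Stress = Sleep^2 + Study is discarded; Stress is fixed at -3.
Study is not downstream of the intervention, so its value is determined by the original equations.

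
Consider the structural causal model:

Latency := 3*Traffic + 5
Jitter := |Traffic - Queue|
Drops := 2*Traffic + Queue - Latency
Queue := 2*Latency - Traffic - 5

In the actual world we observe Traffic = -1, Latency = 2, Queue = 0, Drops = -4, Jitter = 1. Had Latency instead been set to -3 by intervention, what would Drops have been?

Under do(Latency=-3), the mechanism Latency := 3*Traffic + 5 is discarded; Latency is fixed at -3.
Queue = 2*Latency - Traffic - 5  [with Latency=-3, Traffic=-1]  = -10
Drops = 2*Traffic + Queue - Latency  [with Traffic=-1, Queue=-10, Latency=-3]  = -9

-9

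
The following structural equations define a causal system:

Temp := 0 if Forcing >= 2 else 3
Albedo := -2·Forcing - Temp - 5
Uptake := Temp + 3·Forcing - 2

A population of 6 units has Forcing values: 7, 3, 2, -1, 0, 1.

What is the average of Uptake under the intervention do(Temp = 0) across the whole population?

4

Every unit gets Temp=0 under the intervention. Uptake values become 19, 7, 4, -5, -2, 1; E[Uptake|do(Temp=0)] = 4.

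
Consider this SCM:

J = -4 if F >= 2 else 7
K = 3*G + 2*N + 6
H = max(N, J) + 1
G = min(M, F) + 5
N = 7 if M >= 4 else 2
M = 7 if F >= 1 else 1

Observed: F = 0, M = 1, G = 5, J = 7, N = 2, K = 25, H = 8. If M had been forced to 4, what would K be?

35

Under do(M=4), the mechanism M = 7 if F >= 1 else 1 is discarded; M is fixed at 4.
G = min(M, F) + 5  [with M=4, F=0]  = 5
N = 7 if M >= 4 else 2  [with M=4]  = 7
K = 3*G + 2*N + 6  [with G=5, N=7]  = 35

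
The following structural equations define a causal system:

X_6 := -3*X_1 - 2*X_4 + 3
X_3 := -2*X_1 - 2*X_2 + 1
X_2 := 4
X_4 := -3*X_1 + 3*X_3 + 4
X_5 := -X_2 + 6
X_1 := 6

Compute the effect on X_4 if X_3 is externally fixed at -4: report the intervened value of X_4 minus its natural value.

45

The intervention breaks the incoming arrows to X_3: X_3 := -2*X_1 - 2*X_2 + 1 no longer applies, and X_3 = -4.
X_4 = -3*X_1 + 3*X_3 + 4  [with X_1=6, X_3=-4]  = -26
Without intervention: X_3 = -2*X_1 - 2*X_2 + 1  [with X_1=6, X_2=4]  = -19; X_4 = -3*X_1 + 3*X_3 + 4  [with X_1=6, X_3=-19]  = -71.
Change = -26 − (-71) = 45.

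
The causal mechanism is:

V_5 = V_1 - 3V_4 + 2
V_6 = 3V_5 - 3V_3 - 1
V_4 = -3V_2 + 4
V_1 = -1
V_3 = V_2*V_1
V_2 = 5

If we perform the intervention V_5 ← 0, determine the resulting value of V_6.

14

The intervention breaks the incoming arrows to V_5: V_5 = V_1 - 3V_4 + 2 no longer applies, and V_5 = 0.
V_3 = V_2*V_1  [with V_2=5, V_1=-1]  = -5
V_6 = 3V_5 - 3V_3 - 1  [with V_5=0, V_3=-5]  = 14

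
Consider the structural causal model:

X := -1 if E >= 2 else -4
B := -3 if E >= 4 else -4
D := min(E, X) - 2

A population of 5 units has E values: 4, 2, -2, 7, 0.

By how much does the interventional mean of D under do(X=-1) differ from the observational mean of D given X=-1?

-0.2

Under do(X=-1), X's equation is replaced by X=-1 for every unit. Per-unit D: -3, -3, -4, -3, -3. Mean = -3.2.
Observing X=-1 restricts to units where X's equation naturally yields -1: E ∈ {4, 2, 7}. In that subpopulation D = -3, -3, -3, mean -3.
Difference = -3.2 − (-3) = -0.2.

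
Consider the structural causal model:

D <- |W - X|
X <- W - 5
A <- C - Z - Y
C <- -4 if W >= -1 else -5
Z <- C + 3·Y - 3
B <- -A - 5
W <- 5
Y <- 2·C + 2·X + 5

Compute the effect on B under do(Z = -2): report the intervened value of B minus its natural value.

Intervening sets Z = -2 and removes its equation (Z <- C + 3·Y - 3).
X = W - 5  [with W=5]  = 0
C = -4 if W >= -1 else -5  [with W=5]  = -4
Y = 2·C + 2·X + 5  [with C=-4, X=0]  = -3
A = C - Z - Y  [with C=-4, Z=-2, Y=-3]  = 1
B = -A - 5  [with A=1]  = -6
Without intervention: X = W - 5  [with W=5]  = 0; C = -4 if W >= -1 else -5  [with W=5]  = -4; Y = 2·C + 2·X + 5  [with C=-4, X=0]  = -3; Z = C + 3·Y - 3  [with C=-4, Y=-3]  = -16; A = C - Z - Y  [with C=-4, Z=-16, Y=-3]  = 15; B = -A - 5  [with A=15]  = -20.
Change = -6 − (-20) = 14.

14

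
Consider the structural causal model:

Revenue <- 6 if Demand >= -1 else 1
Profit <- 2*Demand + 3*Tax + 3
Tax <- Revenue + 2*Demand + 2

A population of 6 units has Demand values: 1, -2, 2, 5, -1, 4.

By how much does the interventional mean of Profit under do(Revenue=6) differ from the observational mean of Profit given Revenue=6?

The intervention sets Revenue=6 in all 6 units regardless of Demand. Recomputing Profit per unit gives 35, 11, 43, 67, 19, 59; average 39.
Observing Revenue=6 restricts to units where Revenue's equation naturally yields 6: Demand ∈ {1, 2, 5, -1, 4}. In that subpopulation Profit = 35, 43, 67, 19, 59, mean 44.6.
Difference = 39 − 44.6 = -5.6.

-5.6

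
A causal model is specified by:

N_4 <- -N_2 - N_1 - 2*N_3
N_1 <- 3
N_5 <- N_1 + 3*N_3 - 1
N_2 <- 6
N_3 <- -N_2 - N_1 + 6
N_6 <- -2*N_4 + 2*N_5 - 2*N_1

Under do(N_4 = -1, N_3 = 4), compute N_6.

24

The joint intervention fixes N_4 = -1, N_3 = 4, removing each variable's own equation.
N_5 = N_1 + 3*N_3 - 1  [with N_1=3, N_3=4]  = 14
N_6 = -2*N_4 + 2*N_5 - 2*N_1  [with N_4=-1, N_5=14, N_1=3]  = 24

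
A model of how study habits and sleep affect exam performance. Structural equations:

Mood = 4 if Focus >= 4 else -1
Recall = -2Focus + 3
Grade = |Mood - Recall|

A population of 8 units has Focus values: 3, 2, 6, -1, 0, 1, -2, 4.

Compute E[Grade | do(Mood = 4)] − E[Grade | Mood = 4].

Under do(Mood=4), Mood's equation is replaced by Mood=4 for every unit. Per-unit Grade: 7, 5, 13, 1, 1, 3, 3, 9. Mean = 5.25.
Conditioning on Mood=4 selects the 2 unit(s) with Focus ∈ {6, 4}. Their Grade values: 13, 9. Mean = 11.
Difference = 5.25 − 11 = -5.75.

-5.75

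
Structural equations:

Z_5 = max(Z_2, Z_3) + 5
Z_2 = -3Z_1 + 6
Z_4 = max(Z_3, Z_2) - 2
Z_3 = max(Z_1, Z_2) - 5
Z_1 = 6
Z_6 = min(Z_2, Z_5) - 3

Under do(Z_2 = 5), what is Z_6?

Under do(Z_2=5), the mechanism Z_2 = -3Z_1 + 6 is discarded; Z_2 is fixed at 5.
Z_3 = max(Z_1, Z_2) - 5  [with Z_1=6, Z_2=5]  = 1
Z_5 = max(Z_2, Z_3) + 5  [with Z_2=5, Z_3=1]  = 10
Z_6 = min(Z_2, Z_5) - 3  [with Z_2=5, Z_5=10]  = 2

2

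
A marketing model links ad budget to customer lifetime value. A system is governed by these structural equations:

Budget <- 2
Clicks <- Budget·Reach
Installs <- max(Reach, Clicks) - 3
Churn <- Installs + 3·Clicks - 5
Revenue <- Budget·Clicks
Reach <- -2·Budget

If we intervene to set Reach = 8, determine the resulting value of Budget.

Under do(Reach=8), the mechanism Reach <- -2·Budget is discarded; Reach is fixed at 8.
Budget is not downstream of the intervention, so its value is determined by the original equations.

2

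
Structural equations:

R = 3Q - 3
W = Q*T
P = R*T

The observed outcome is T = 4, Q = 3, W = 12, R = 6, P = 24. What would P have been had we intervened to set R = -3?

Intervening sets R = -3 and removes its equation (R = 3Q - 3).
P = R*T  [with R=-3, T=4]  = -12

-12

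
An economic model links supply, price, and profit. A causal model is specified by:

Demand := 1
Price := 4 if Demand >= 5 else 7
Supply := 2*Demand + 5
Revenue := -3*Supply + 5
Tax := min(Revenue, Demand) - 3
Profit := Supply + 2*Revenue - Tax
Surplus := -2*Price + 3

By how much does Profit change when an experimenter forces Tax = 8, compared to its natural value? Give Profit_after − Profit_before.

-27

The intervention breaks the incoming arrows to Tax: Tax := min(Revenue, Demand) - 3 no longer applies, and Tax = 8.
Supply = 2*Demand + 5  [with Demand=1]  = 7
Revenue = -3*Supply + 5  [with Supply=7]  = -16
Profit = Supply + 2*Revenue - Tax  [with Supply=7, Revenue=-16, Tax=8]  = -33
Without intervention: Supply = 2*Demand + 5  [with Demand=1]  = 7; Revenue = -3*Supply + 5  [with Supply=7]  = -16; Tax = min(Revenue, Demand) - 3  [with Revenue=-16, Demand=1]  = -19; Profit = Supply + 2*Revenue - Tax  [with Supply=7, Revenue=-16, Tax=-19]  = -6.
Change = -33 − (-6) = -27.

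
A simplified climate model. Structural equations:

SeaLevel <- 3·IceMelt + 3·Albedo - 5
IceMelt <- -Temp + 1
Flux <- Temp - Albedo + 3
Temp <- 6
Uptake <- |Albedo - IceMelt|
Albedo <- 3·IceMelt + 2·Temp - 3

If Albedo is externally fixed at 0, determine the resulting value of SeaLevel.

-20

The intervention breaks the incoming arrows to Albedo: Albedo <- 3·IceMelt + 2·Temp - 3 no longer applies, and Albedo = 0.
IceMelt = -Temp + 1  [with Temp=6]  = -5
SeaLevel = 3·IceMelt + 3·Albedo - 5  [with IceMelt=-5, Albedo=0]  = -20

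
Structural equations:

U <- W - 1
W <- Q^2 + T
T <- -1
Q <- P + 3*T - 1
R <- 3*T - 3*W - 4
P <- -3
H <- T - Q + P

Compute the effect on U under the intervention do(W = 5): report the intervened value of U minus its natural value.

-43

Under do(W=5), the mechanism W <- Q^2 + T is discarded; W is fixed at 5.
U = W - 1  [with W=5]  = 4
Without intervention: Q = P + 3*T - 1  [with P=-3, T=-1]  = -7; W = Q^2 + T  [with Q=-7, T=-1]  = 48; U = W - 1  [with W=48]  = 47.
Change = 4 − 47 = -43.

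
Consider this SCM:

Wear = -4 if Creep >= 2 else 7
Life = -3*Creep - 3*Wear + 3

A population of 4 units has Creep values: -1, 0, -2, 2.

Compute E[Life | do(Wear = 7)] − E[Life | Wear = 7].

-2.25

The intervention sets Wear=7 in all 4 units regardless of Creep. Recomputing Life per unit gives -15, -18, -12, -24; average -17.25.
E[Life|Wear=7] averages over only the 3 units with Wear=7 (Creep = -1, 0, -2): Life = -15, -18, -12, mean -15.
Difference = -17.25 − (-15) = -2.25.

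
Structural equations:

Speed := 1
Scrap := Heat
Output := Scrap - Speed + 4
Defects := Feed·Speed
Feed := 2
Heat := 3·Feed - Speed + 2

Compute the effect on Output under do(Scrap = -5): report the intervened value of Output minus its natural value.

The intervention breaks the incoming arrows to Scrap: Scrap := Heat no longer applies, and Scrap = -5.
Output = Scrap - Speed + 4  [with Scrap=-5, Speed=1]  = -2
Without intervention: Heat = 3·Feed - Speed + 2  [with Feed=2, Speed=1]  = 7; Scrap = Heat  [with Heat=7]  = 7; Output = Scrap - Speed + 4  [with Scrap=7, Speed=1]  = 10.
Change = -2 − 10 = -12.

-12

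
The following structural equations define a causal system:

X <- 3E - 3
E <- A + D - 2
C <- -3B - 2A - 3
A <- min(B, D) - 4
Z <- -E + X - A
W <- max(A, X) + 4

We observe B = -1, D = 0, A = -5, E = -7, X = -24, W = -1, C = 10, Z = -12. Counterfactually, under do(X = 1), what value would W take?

The intervention breaks the incoming arrows to X: X <- 3E - 3 no longer applies, and X = 1.
A = min(B, D) - 4  [with B=-1, D=0]  = -5
W = max(A, X) + 4  [with A=-5, X=1]  = 5

5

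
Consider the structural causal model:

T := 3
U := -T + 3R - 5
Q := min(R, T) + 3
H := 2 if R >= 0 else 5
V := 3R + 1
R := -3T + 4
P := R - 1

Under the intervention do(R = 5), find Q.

6

The intervention breaks the incoming arrows to R: R := -3T + 4 no longer applies, and R = 5.
Q = min(R, T) + 3  [with R=5, T=3]  = 6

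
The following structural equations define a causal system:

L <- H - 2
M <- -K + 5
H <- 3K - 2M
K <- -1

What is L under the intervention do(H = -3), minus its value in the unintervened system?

The intervention breaks the incoming arrows to H: H <- 3K - 2M no longer applies, and H = -3.
L = H - 2  [with H=-3]  = -5
Without intervention: M = -K + 5  [with K=-1]  = 6; H = 3K - 2M  [with K=-1, M=6]  = -15; L = H - 2  [with H=-15]  = -17.
Change = -5 − (-17) = 12.

12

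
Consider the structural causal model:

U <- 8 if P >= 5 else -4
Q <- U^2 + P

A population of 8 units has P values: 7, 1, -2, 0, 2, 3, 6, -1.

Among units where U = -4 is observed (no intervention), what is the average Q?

16.5

Conditioning on U=-4 selects the 6 unit(s) with P ∈ {1, -2, 0, 2, 3, -1}. Their Q values: 17, 14, 16, 18, 19, 15. Mean = 16.5.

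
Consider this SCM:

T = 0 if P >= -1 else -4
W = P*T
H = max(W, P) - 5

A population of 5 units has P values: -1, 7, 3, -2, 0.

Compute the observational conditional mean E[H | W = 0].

-2.5

E[H|W=0] averages over only the 4 units with W=0 (P = -1, 7, 3, 0): H = -5, 2, -2, -5, mean -2.5.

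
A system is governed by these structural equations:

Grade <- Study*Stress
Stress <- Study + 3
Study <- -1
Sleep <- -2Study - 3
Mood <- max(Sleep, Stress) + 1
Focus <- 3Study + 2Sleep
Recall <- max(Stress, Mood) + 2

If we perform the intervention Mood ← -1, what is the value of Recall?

4

The intervention breaks the incoming arrows to Mood: Mood <- max(Sleep, Stress) + 1 no longer applies, and Mood = -1.
Stress = Study + 3  [with Study=-1]  = 2
Recall = max(Stress, Mood) + 2  [with Stress=2, Mood=-1]  = 4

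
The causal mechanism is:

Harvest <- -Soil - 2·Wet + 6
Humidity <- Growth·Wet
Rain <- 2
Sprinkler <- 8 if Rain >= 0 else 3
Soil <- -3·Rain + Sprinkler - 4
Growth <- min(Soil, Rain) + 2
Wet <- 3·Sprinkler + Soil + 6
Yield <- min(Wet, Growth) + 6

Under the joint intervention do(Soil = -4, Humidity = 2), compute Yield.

4

Under do(Soil = -4, Humidity = 2), each intervened variable's structural equation is replaced by its fixed value.
Sprinkler = 8 if Rain >= 0 else 3  [with Rain=2]  = 8
Wet = 3·Sprinkler + Soil + 6  [with Sprinkler=8, Soil=-4]  = 26
Growth = min(Soil, Rain) + 2  [with Soil=-4, Rain=2]  = -2
Yield = min(Wet, Growth) + 6  [with Wet=26, Growth=-2]  = 4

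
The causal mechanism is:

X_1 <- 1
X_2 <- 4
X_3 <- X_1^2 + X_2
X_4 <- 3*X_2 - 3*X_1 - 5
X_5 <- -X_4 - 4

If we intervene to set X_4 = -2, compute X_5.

Intervening sets X_4 = -2 and removes its equation (X_4 <- 3*X_2 - 3*X_1 - 5).
X_5 = -X_4 - 4  [with X_4=-2]  = -2

-2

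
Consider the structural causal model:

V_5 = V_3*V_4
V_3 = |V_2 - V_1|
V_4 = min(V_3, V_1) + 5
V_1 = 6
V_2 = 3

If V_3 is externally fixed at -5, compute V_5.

do(V_3=-5) replaces the equation V_3 = |V_2 - V_1| with the constant V_3 = -5.
V_4 = min(V_3, V_1) + 5  [with V_3=-5, V_1=6]  = 0
V_5 = V_3*V_4  [with V_3=-5, V_4=0]  = 0

0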